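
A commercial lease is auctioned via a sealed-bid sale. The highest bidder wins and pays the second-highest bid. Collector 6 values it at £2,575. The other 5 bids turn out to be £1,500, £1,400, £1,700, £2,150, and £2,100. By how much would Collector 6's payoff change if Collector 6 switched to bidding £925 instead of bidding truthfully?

The highest competing bid is £2,150.
Bidding truthfully at £2,575: Collector 6 has the top bid, wins, and pays the second-highest bid £2,150. Payoff = £2,575 − £2,150 = £425.
Bidding £925: the top bid is £2,150 (a rival), so Collector 6 loses. Payoff = £0.
Change = £0 − £425 = -£425.

-£425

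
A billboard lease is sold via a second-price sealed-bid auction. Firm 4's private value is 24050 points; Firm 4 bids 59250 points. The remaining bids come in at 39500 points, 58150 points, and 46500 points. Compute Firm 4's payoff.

Highest competing bid: 58150 points.
Firm 4's bid 59250 points is the highest overall, so Firm 4 wins and pays the second-highest bid, 58150 points.
Payoff = value − price = 24050 points − 58150 points = -34100 points.
Overbidding won the item at a price above value — truthful bidding would have avoided this loss.

-34100 points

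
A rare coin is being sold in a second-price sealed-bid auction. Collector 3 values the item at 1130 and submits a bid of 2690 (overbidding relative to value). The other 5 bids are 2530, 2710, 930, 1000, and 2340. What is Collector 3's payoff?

Payoff = 0.

Highest competing bid: 2710.
Collector 3's bid 2690 is not the highest, so Collector 3 loses, pays nothing, and earns zero payoff.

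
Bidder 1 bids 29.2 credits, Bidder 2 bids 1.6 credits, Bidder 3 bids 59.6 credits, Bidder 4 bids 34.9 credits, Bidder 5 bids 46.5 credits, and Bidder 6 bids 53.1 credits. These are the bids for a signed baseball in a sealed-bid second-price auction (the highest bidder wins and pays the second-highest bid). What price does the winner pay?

The winner pays 53.1 credits.

Ordered from highest: Bidder 3 59.6 credits, then Bidder 6 53.1 credits, then Bidder 5 46.5 credits, then Bidder 4 34.9 credits, then Bidder 1 29.2 credits, then Bidder 2 1.6 credits.
Bidder 3 is the highest bidder, so Bidder 3 wins.
Under the second-price rule, the price is the second-highest bid: 53.1 credits.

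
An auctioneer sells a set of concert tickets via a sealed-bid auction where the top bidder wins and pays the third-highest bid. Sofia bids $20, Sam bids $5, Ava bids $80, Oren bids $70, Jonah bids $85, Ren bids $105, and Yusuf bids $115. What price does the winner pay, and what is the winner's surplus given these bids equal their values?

Bids in descending order: Yusuf $115 > Ren $105 > Jonah $85 > Ava $80 > Oren $70 > Sofia $20 > Sam $5.
Yusuf is the highest bidder, so Yusuf wins.
Under the third-price rule, the price is the third-highest bid: $85.
Surplus = $115 − $85 = $30.

Price $85; surplus $30.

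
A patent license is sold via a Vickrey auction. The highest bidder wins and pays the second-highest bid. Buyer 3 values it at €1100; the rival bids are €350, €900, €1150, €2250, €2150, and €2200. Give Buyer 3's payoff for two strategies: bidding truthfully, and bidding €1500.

The highest competing bid is €2250.
Bidding truthfully at €1100: the top bid is €2250 (a rival), so Buyer 3 loses. Payoff = €0.
Bidding €1500: the top bid is €2250 (a rival), so Buyer 3 loses. Payoff = €0.

(a) €0  (b) €0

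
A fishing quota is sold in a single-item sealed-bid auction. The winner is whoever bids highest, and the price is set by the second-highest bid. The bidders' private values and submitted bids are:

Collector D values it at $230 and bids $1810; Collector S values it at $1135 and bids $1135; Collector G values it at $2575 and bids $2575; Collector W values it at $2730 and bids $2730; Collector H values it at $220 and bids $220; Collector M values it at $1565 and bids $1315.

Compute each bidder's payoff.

Payoffs: Collector D $0, Collector S $0, Collector G $0, Collector W $155, Collector H $0, Collector M $0.

Sorted high to low: Collector W $2730; Collector G $2575; Collector D $1810; Collector M $1315; Collector S $1135; Collector H $220.
Collector W has the top bid and wins; the price is the second-highest bid, $2575.
Collector W's payoff = $2730 − $2575 = $155. All other bidders lose, so their payoff is 0.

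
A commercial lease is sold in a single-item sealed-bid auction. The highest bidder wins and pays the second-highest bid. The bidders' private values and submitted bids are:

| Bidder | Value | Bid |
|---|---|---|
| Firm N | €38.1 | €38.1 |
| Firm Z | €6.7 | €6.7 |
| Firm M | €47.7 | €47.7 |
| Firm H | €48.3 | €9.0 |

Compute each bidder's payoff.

Sorted high to low: Firm M €47.7 > Firm N €38.1 > Firm H €9.0 > Firm Z €6.7.
Firm M has the top bid and wins; the price is the second-highest bid, €38.1.
Firm M's payoff = €47.7 − €38.1 = €9.6. All other bidders lose, so their payoff is 0.

Payoffs: Firm N €0.0, Firm Z €0.0, Firm M €9.6, Firm H €0.0.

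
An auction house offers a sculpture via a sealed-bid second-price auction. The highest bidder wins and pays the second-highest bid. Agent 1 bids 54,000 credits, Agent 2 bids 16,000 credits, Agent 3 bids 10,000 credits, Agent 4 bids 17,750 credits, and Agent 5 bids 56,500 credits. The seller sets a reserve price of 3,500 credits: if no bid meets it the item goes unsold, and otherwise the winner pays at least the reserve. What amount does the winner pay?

54,000 credits

Bids in descending order: Agent 5 56,500 credits, then Agent 1 54,000 credits, then Agent 4 17,750 credits, then Agent 2 16,000 credits, then Agent 3 10,000 credits.
Agent 5 has the highest bid, so Agent 5 wins.
The second-highest bid is 54,000 credits, which exceeds the reserve, so that sets the price.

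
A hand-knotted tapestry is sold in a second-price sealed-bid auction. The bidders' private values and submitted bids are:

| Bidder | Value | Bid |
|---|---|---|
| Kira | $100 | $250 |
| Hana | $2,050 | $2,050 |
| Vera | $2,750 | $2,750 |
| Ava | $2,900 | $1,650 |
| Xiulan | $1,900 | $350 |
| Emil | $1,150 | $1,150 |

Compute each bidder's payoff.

Ordered from highest: Vera $2,750 > Hana $2,050 > Ava $1,650 > Emil $1,150 > Xiulan $350 > Kira $250.
Vera has the top bid and wins; the price is the second-highest bid, $2,050.
Vera's payoff = $2,750 − $2,050 = $700. All other bidders lose, so their payoff is 0.

Payoffs: Kira $0, Hana $0, Vera $700, Ava $0, Xiulan $0, Emil $0.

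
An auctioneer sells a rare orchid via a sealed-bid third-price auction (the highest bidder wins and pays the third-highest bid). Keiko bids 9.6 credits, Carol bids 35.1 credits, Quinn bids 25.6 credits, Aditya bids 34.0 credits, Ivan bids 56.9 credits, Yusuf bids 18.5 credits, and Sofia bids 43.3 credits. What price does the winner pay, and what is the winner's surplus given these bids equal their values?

The winner pays 35.1 credits for a surplus of 21.8 credits.

Bids in descending order: Ivan 56.9 credits > Sofia 43.3 credits > Carol 35.1 credits > Aditya 34.0 credits > Quinn 25.6 credits > Yusuf 18.5 credits > Keiko 9.6 credits.
Ivan is the highest bidder, so Ivan wins.
Under the third-price rule, the price is the third-highest bid: 35.1 credits.
Surplus = 56.9 credits − 35.1 credits = 21.8 credits.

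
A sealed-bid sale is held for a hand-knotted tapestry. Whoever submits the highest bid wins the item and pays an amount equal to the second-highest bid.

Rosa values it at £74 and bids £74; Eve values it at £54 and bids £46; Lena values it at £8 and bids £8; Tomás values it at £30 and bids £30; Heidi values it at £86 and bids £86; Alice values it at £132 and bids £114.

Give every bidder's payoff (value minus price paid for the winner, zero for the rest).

Rosa £0, Eve £0, Lena £0, Tomás £0, Heidi £0, Alice £46.

Sorted high to low: Alice £114; Heidi £86; Rosa £74; Eve £46; Tomás £30; Lena £8.
Alice has the top bid and wins; the price is the second-highest bid, £86.
Alice's payoff = £132 − £86 = £46. All other bidders lose, so their payoff is 0.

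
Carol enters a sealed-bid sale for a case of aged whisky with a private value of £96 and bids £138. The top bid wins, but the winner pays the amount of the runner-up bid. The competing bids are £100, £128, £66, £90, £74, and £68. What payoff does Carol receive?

Highest competing bid: £128.
Carol's bid £138 is the highest overall, so Carol wins and pays the second-highest bid, £128.
Payoff = value − price = £96 − £128 = -£32.
Overbidding won the item at a price above value — truthful bidding would have avoided this loss.

-£32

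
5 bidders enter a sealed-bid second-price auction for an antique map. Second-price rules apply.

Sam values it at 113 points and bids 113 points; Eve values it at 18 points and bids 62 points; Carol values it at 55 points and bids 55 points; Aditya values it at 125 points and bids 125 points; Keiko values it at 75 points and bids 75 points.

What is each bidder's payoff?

Ordered from highest: Aditya 125 points > Sam 113 points > Keiko 75 points > Eve 62 points > Carol 55 points.
Aditya has the top bid and wins; the price is the second-highest bid, 113 points.
Aditya's payoff = 125 points − 113 points = 12 points. All other bidders lose, so their payoff is 0.

Payoffs: Sam 0 points, Eve 0 points, Carol 0 points, Aditya 12 points, Keiko 0 points.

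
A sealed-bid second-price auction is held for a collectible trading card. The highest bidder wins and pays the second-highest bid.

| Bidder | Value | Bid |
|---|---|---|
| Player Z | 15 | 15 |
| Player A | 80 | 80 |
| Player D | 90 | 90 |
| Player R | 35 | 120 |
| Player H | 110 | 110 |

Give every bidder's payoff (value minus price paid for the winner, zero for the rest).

Payoffs: Player Z 0, Player A 0, Player D 0, Player R -75, Player H 0.

Ordered from highest: Player R 120 > Player H 110 > Player D 90 > Player A 80 > Player Z 15.
Player R has the top bid and wins; the price is the second-highest bid, 110.
Player R's payoff = 35 − 110 = -75. All other bidders lose, so their payoff is 0.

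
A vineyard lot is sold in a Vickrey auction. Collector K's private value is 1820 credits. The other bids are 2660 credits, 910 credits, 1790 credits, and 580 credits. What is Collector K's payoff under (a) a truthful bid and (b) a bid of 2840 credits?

The highest competing bid is 2660 credits.
Bidding truthfully at 1820 credits: the top bid is 2660 credits (a rival), so Collector K loses. Payoff = 0 credits.
Bidding 2840 credits: Collector K has the top bid, wins, and pays the second-highest bid 2660 credits. Payoff = 1820 credits − 2660 credits = -840 credits.

(a) 0 credits  (b) -840 credits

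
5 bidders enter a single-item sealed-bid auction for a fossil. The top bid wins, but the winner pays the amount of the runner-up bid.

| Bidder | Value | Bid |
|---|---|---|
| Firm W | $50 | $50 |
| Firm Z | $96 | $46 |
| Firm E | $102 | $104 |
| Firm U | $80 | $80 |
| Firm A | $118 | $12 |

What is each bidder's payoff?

Firm W $0, Firm Z $0, Firm E $22, Firm U $0, Firm A $0.

Ranking the bids: Firm E $104; Firm U $80; Firm W $50; Firm Z $46; Firm A $12.
Firm E has the top bid and wins; the price is the second-highest bid, $80.
Firm E's payoff = $102 − $80 = $22. All other bidders lose, so their payoff is 0.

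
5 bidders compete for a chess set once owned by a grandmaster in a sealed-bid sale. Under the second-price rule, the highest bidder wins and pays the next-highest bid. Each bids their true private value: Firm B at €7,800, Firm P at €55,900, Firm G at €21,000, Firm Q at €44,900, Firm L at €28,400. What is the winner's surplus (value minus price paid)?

Sorted high to low: Firm P €55,900 > Firm Q €44,900 > Firm L €28,400 > Firm G €21,000 > Firm B €7,800.
Firm P wins with the top bid and pays the second-highest, €44,900.
Surplus = €55,900 − €44,900 = €11,000.

Surplus = €11,000.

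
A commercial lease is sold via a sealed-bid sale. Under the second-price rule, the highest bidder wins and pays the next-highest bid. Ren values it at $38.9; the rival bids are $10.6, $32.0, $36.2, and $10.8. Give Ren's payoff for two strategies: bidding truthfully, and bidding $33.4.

The highest competing bid is $36.2.
Bidding truthfully at $38.9: Ren has the top bid, wins, and pays the second-highest bid $36.2. Payoff = $38.9 − $36.2 = $2.7.
Bidding $33.4: the top bid is $36.2 (a rival), so Ren loses. Payoff = $0.0.
This is the dominant-strategy logic: truthful bidding weakly beats any alternative.

(a) $2.7  (b) $0.0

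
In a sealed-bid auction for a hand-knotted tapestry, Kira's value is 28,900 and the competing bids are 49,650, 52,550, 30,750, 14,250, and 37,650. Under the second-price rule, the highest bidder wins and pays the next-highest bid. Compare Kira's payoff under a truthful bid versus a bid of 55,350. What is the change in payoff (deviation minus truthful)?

The highest competing bid is 52,550.
Bidding truthfully at 28,900: the top bid is 52,550 (a rival), so Kira loses. Payoff = 0.
Bidding 55,350: Kira has the top bid, wins, and pays the second-highest bid 52,550. Payoff = 28,900 − 52,550 = -23,650.
Change = -23,650 − 0 = -23,650.

-23,650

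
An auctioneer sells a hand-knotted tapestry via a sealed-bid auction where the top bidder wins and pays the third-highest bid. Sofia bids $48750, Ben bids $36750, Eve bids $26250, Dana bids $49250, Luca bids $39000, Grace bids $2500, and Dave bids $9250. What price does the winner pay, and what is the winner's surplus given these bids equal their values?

Bids in descending order: Dana $49250 > Sofia $48750 > Luca $39000 > Ben $36750 > Eve $26250 > Dave $9250 > Grace $2500.
Dana is the highest bidder, so Dana wins.
Under the third-price rule, the price is the third-highest bid: $39000.
Surplus = $49250 − $39000 = $10250.

The winner pays $39000 for a surplus of $10250.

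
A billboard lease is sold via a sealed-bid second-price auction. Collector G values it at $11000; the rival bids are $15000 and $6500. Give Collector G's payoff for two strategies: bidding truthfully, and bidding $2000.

(a) $0  (b) $0

The highest competing bid is $15000.
Bidding truthfully at $11000: the top bid is $15000 (a rival), so Collector G loses. Payoff = $0.
Bidding $2000: the top bid is $15000 (a rival), so Collector G loses. Payoff = $0.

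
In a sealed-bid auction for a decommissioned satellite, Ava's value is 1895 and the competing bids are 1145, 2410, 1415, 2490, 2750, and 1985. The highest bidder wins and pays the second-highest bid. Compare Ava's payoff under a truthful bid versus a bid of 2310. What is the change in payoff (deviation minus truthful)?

The highest competing bid is 2750.
Bidding truthfully at 1895: the top bid is 2750 (a rival), so Ava loses. Payoff = 0.
Bidding 2310: the top bid is 2750 (a rival), so Ava loses. Payoff = 0.
Change = 0 − 0 = 0.
The bid only affects whether you win, not the price — here both bids land on the same side of the top rival bid, so the deviation is payoff-neutral.

Change in payoff: 0.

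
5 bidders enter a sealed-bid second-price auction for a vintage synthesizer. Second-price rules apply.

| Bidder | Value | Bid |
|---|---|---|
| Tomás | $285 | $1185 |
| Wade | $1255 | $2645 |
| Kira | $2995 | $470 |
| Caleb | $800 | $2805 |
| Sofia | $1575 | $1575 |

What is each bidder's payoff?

Ranking the bids: Caleb $2805, then Wade $2645, then Sofia $1575, then Tomás $1185, then Kira $470.
Caleb has the top bid and wins; the price is the second-highest bid, $2645.
Caleb's payoff = $800 − $2645 = -$1845. All other bidders lose, so their payoff is 0.

Payoffs: Tomás $0, Wade $0, Kira $0, Caleb -$1845, Sofia $0.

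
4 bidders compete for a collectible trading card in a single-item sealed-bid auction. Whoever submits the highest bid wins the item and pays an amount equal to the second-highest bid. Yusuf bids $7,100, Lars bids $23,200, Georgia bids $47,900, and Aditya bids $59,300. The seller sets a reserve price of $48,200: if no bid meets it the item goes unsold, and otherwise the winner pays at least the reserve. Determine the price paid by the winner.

Ordered from highest: Aditya $59,300, then Georgia $47,900, then Lars $23,200, then Yusuf $7,100.
Aditya has the highest bid, so Aditya wins.
The second-highest bid is $47,900, but the reserve $48,200 is higher, so the price is the reserve.

$48,200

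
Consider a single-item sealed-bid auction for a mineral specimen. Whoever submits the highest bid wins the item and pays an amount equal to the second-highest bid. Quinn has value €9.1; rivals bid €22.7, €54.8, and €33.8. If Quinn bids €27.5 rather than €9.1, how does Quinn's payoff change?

The highest competing bid is €54.8.
Bidding truthfully at €9.1: the top bid is €54.8 (a rival), so Quinn loses. Payoff = €0.0.
Bidding €27.5: the top bid is €54.8 (a rival), so Quinn loses. Payoff = €0.0.
Change = €0.0 − €0.0 = €0.0.
The bid only affects whether you win, not the price — here both bids land on the same side of the top rival bid, so the deviation is payoff-neutral.

Payoff change: €0.0.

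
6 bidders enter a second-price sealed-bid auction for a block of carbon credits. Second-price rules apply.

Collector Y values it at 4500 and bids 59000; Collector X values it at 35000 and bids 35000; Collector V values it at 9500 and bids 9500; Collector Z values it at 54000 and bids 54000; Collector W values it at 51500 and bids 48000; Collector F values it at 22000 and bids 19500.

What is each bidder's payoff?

Ordered from highest: Collector Y 59000; Collector Z 54000; Collector W 48000; Collector X 35000; Collector F 19500; Collector V 9500.
Collector Y has the top bid and wins; the price is the second-highest bid, 54000.
Collector Y's payoff = 4500 − 54000 = -49500. All other bidders lose, so their payoff is 0.

Payoffs: Collector Y -49500, Collector X 0, Collector V 0, Collector Z 0, Collector W 0, Collector F 0.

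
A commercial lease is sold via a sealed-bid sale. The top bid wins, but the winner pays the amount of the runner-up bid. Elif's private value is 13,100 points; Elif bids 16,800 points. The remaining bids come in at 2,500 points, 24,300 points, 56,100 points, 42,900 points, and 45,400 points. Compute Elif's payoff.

Highest competing bid: 56,100 points.
Elif's bid 16,800 points is not the highest, so Elif loses, pays nothing, and earns zero payoff.

Payoff = 0 points.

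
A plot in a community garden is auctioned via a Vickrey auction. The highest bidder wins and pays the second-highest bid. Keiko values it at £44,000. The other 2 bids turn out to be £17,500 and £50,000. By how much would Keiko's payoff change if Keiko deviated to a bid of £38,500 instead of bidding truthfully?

The highest competing bid is £50,000.
Bidding truthfully at £44,000: the top bid is £50,000 (a rival), so Keiko loses. Payoff = £0.
Bidding £38,500: the top bid is £50,000 (a rival), so Keiko loses. Payoff = £0.
Change = £0 − £0 = £0.
The bid only affects whether you win, not the price — here both bids land on the same side of the top rival bid, so the deviation is payoff-neutral.

£0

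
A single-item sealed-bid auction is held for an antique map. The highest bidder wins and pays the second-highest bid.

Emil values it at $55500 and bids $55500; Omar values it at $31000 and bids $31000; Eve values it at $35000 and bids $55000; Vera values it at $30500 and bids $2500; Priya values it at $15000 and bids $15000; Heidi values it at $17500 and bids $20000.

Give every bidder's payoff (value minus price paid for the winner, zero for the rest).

Emil $500, Omar $0, Eve $0, Vera $0, Priya $0, Heidi $0.

Sorted high to low: Emil $55500 > Eve $55000 > Omar $31000 > Heidi $20000 > Priya $15000 > Vera $2500.
Emil has the top bid and wins; the price is the second-highest bid, $55000.
Emil's payoff = $55500 − $55000 = $500. All other bidders lose, so their payoff is 0.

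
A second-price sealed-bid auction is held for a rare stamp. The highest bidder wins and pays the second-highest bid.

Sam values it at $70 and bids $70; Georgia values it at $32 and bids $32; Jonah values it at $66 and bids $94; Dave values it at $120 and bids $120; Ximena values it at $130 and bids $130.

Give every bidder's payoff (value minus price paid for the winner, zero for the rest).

Sam $0, Georgia $0, Jonah $0, Dave $0, Ximena $10.

Ranking the bids: Ximena $130 > Dave $120 > Jonah $94 > Sam $70 > Georgia $32.
Ximena has the top bid and wins; the price is the second-highest bid, $120.
Ximena's payoff = $130 − $120 = $10. All other bidders lose, so their payoff is 0.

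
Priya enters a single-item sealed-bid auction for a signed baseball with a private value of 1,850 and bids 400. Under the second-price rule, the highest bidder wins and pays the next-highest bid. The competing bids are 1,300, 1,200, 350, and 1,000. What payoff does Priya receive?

Highest competing bid: 1,300.
Priya's bid 400 is not the highest, so Priya loses, pays nothing, and earns zero payoff.

Priya's payoff: 0.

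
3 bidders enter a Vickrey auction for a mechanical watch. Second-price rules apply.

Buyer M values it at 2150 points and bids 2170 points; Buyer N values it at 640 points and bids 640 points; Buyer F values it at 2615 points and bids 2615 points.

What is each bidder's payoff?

Buyer M 0 points, Buyer N 0 points, Buyer F 445 points.

Bids in descending order: Buyer F 2615 points, then Buyer M 2170 points, then Buyer N 640 points.
Buyer F has the top bid and wins; the price is the second-highest bid, 2170 points.
Buyer F's payoff = 2615 points − 2170 points = 445 points. All other bidders lose, so their payoff is 0.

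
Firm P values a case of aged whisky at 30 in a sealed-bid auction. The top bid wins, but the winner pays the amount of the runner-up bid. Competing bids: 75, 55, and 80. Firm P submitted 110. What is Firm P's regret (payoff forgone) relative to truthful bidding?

Payoff forgone: 50.

The highest competing bid is 80.
Bidding truthfully at 30: the top bid is 80 (a rival), so Firm P loses. Payoff = 0.
Bidding 110: Firm P has the top bid, wins, and pays the second-highest bid 80. Payoff = 30 − 80 = -50.
Regret = truthful payoff − actual payoff = 0 − -50 = 50.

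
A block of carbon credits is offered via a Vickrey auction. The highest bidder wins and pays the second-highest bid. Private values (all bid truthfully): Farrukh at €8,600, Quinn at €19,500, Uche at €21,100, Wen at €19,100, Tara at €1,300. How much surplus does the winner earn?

Sorted high to low: Uche €21,100, then Quinn €19,500, then Wen €19,100, then Farrukh €8,600, then Tara €1,300.
Uche wins with the top bid and pays the second-highest, €19,500.
Surplus = €21,100 − €19,500 = €1,600.

Winner's surplus: €1,600.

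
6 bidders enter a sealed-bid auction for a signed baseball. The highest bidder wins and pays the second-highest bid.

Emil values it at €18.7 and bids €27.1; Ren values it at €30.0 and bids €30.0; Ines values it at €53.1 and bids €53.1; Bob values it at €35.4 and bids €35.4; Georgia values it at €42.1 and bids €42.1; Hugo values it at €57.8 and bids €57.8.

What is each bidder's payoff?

Emil €0.0, Ren €0.0, Ines €0.0, Bob €0.0, Georgia €0.0, Hugo €4.7.

Ranking the bids: Hugo €57.8 > Ines €53.1 > Georgia €42.1 > Bob €35.4 > Ren €30.0 > Emil €27.1.
Hugo has the top bid and wins; the price is the second-highest bid, €53.1.
Hugo's payoff = €57.8 − €53.1 = €4.7. All other bidders lose, so their payoff is 0.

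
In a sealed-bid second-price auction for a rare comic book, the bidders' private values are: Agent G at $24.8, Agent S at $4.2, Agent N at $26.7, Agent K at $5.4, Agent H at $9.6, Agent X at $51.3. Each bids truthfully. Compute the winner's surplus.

Ordered from highest: Agent X $51.3, then Agent N $26.7, then Agent G $24.8, then Agent H $9.6, then Agent K $5.4, then Agent S $4.2.
Agent X wins with the top bid and pays the second-highest, $26.7.
Surplus = $51.3 − $26.7 = $24.6.

$24.6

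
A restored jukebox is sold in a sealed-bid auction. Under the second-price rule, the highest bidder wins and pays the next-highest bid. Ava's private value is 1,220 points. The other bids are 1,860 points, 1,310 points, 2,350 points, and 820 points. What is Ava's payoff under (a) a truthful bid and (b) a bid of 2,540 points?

Truthful: 0 points; alternative: -1,130 points.

The highest competing bid is 2,350 points.
Bidding truthfully at 1,220 points: the top bid is 2,350 points (a rival), so Ava loses. Payoff = 0 points.
Bidding 2,540 points: Ava has the top bid, wins, and pays the second-highest bid 2,350 points. Payoff = 1,220 points − 2,350 points = -1,130 points.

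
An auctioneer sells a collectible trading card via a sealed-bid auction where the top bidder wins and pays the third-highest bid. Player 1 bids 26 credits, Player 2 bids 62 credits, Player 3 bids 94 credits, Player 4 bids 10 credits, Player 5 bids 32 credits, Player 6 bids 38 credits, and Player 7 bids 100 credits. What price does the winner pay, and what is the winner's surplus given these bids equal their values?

Price 62 credits; surplus 38 credits.

Sorted high to low: Player 7 100 credits; Player 3 94 credits; Player 2 62 credits; Player 6 38 credits; Player 5 32 credits; Player 1 26 credits; Player 4 10 credits.
Player 7 is the highest bidder, so Player 7 wins.
Under the third-price rule, the price is the third-highest bid: 62 credits.
Surplus = 100 credits − 62 credits = 38 credits.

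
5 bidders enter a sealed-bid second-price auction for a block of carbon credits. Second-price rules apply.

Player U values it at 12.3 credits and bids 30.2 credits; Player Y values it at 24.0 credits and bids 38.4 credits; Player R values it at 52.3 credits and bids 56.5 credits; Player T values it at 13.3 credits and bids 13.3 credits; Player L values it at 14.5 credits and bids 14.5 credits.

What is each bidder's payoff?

Payoffs: Player U 0.0 credits, Player Y 0.0 credits, Player R 13.9 credits, Player T 0.0 credits, Player L 0.0 credits.

Ranking the bids: Player R 56.5 credits; Player Y 38.4 credits; Player U 30.2 credits; Player L 14.5 credits; Player T 13.3 credits.
Player R has the top bid and wins; the price is the second-highest bid, 38.4 credits.
Player R's payoff = 52.3 credits − 38.4 credits = 13.9 credits. All other bidders lose, so their payoff is 0.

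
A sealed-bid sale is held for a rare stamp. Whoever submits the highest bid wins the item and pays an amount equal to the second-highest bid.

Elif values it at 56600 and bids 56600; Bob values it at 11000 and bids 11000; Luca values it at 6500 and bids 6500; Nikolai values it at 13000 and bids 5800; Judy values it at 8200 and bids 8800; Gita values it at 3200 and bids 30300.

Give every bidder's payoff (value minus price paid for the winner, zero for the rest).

Payoffs: Elif 26300, Bob 0, Luca 0, Nikolai 0, Judy 0, Gita 0.

Ordered from highest: Elif 56600; Gita 30300; Bob 11000; Judy 8800; Luca 6500; Nikolai 5800.
Elif has the top bid and wins; the price is the second-highest bid, 30300.
Elif's payoff = 56600 − 30300 = 26300. All other bidders lose, so their payoff is 0.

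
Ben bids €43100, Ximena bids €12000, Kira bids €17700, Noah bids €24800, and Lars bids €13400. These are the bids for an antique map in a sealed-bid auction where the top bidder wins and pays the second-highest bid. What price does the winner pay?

€24800

Sorted high to low: Ben €43100, then Noah €24800, then Kira €17700, then Lars €13400, then Ximena €12000.
Ben is the highest bidder, so Ben wins.
Under the second-price rule, the price is the second-highest bid: €24800.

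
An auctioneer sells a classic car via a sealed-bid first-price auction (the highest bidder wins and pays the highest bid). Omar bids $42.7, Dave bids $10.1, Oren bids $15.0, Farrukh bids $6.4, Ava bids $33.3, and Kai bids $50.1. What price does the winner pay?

The winner pays $50.1.

Ranking the bids: Kai $50.1 > Omar $42.7 > Ava $33.3 > Oren $15.0 > Dave $10.1 > Farrukh $6.4.
Kai is the highest bidder, so Kai wins.
Under the first-price rule, the price is the highest bid: $50.1.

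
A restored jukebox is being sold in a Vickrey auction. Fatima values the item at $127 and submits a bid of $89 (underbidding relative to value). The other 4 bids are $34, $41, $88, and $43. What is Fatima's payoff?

Fatima's payoff: $39.

Highest competing bid: $88.
Fatima's bid $89 is the highest overall, so Fatima wins and pays the second-highest bid, $88.
Payoff = value − price = $127 − $88 = $39.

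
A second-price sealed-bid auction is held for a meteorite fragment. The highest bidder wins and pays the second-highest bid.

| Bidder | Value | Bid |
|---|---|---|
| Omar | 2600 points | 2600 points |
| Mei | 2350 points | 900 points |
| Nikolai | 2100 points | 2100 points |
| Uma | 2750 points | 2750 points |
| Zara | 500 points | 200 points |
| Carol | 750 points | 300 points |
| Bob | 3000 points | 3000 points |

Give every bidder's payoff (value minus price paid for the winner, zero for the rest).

Ordered from highest: Bob 3000 points; Uma 2750 points; Omar 2600 points; Nikolai 2100 points; Mei 900 points; Carol 300 points; Zara 200 points.
Bob has the top bid and wins; the price is the second-highest bid, 2750 points.
Bob's payoff = 3000 points − 2750 points = 250 points. All other bidders lose, so their payoff is 0.

Payoffs: Omar 0 points, Mei 0 points, Nikolai 0 points, Uma 0 points, Zara 0 points, Carol 0 points, Bob 250 points.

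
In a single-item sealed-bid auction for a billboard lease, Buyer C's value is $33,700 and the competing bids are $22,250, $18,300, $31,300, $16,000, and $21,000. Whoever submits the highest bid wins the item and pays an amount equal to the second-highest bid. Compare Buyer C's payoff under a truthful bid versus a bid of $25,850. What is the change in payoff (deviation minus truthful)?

The highest competing bid is $31,300.
Bidding truthfully at $33,700: Buyer C has the top bid, wins, and pays the second-highest bid $31,300. Payoff = $33,700 − $31,300 = $2,400.
Bidding $25,850: the top bid is $31,300 (a rival), so Buyer C loses. Payoff = $0.
Change = $0 − $2,400 = -$2,400.
Deviating from a truthful bid can only lose payoff in a second-price auction — never gain.

Change in payoff: -$2,400.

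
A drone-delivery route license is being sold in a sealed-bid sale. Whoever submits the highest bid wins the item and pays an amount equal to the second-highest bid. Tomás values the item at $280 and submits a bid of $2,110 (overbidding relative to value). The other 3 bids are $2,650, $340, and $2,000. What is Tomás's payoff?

Tomás's payoff: $0.

Highest competing bid: $2,650.
Tomás's bid $2,110 is not the highest, so Tomás loses, pays nothing, and earns zero payoff.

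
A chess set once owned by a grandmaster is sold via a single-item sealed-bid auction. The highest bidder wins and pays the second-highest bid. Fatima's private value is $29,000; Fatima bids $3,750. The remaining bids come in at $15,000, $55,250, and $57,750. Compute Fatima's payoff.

Fatima's payoff: $0.

Highest competing bid: $57,750.
Fatima's bid $3,750 is not the highest, so Fatima loses, pays nothing, and earns zero payoff.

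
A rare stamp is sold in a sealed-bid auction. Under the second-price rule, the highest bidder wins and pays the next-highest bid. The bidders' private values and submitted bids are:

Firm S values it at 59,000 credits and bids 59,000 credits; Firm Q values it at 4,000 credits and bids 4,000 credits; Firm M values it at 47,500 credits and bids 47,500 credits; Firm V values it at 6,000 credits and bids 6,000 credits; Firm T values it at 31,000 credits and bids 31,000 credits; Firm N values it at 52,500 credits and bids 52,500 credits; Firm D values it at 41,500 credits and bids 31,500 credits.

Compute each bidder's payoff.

Payoffs: Firm S 6,500 credits, Firm Q 0 credits, Firm M 0 credits, Firm V 0 credits, Firm T 0 credits, Firm N 0 credits, Firm D 0 credits.

Ranking the bids: Firm S 59,000 credits; Firm N 52,500 credits; Firm M 47,500 credits; Firm D 31,500 credits; Firm T 31,000 credits; Firm V 6,000 credits; Firm Q 4,000 credits.
Firm S has the top bid and wins; the price is the second-highest bid, 52,500 credits.
Firm S's payoff = 59,000 credits − 52,500 credits = 6,500 credits. All other bidders lose, so their payoff is 0.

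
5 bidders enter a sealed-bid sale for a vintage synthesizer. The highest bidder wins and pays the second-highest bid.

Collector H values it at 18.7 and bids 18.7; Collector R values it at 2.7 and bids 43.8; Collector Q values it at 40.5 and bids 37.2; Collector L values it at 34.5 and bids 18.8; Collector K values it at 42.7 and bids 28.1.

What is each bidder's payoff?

Ranking the bids: Collector R 43.8, then Collector Q 37.2, then Collector K 28.1, then Collector L 18.8, then Collector H 18.7.
Collector R has the top bid and wins; the price is the second-highest bid, 37.2.
Collector R's payoff = 2.7 − 37.2 = -34.5. All other bidders lose, so their payoff is 0.

Payoffs: Collector H 0.0, Collector R -34.5, Collector Q 0.0, Collector L 0.0, Collector K 0.0.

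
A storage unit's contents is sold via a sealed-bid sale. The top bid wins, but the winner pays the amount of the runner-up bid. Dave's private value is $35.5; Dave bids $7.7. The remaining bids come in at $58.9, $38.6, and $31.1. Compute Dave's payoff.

Highest competing bid: $58.9.
Dave's bid $7.7 is not the highest, so Dave loses, pays nothing, and earns zero payoff.

Dave's payoff: $0.0.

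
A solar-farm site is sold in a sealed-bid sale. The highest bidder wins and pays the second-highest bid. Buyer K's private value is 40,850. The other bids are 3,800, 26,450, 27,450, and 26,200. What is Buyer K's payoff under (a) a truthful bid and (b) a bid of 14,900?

The highest competing bid is 27,450.
Bidding truthfully at 40,850: Buyer K has the top bid, wins, and pays the second-highest bid 27,450. Payoff = 40,850 − 27,450 = 13,400.
Bidding 14,900: the top bid is 27,450 (a rival), so Buyer K loses. Payoff = 0.

Truthful: 13,400; alternative: 0.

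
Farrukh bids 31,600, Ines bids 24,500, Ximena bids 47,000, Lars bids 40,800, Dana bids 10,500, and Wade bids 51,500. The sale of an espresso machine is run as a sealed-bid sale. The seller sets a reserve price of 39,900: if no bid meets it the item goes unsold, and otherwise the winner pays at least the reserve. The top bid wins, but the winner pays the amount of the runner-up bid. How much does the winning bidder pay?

Price paid: 47,000.

Sorted high to low: Wade 51,500 > Ximena 47,000 > Lars 40,800 > Farrukh 31,600 > Ines 24,500 > Dana 10,500.
Wade has the highest bid, so Wade wins.
The second-highest bid is 47,000, which exceeds the reserve, so that sets the price.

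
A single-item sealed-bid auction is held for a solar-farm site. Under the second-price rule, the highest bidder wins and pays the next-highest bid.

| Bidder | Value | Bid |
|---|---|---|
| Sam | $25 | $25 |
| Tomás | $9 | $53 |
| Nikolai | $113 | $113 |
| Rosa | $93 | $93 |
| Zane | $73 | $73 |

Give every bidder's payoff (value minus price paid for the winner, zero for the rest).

Payoffs: Sam $0, Tomás $0, Nikolai $20, Rosa $0, Zane $0.

Ranking the bids: Nikolai $113; Rosa $93; Zane $73; Tomás $53; Sam $25.
Nikolai has the top bid and wins; the price is the second-highest bid, $93.
Nikolai's payoff = $113 − $93 = $20. All other bidders lose, so their payoff is 0.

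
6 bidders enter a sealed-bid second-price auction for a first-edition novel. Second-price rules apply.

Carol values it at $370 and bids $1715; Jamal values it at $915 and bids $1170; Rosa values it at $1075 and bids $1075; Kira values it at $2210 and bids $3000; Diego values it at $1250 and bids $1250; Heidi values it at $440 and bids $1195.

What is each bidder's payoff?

Carol $0, Jamal $0, Rosa $0, Kira $495, Diego $0, Heidi $0.

Sorted high to low: Kira $3000; Carol $1715; Diego $1250; Heidi $1195; Jamal $1170; Rosa $1075.
Kira has the top bid and wins; the price is the second-highest bid, $1715.
Kira's payoff = $2210 − $1715 = $495. All other bidders lose, so their payoff is 0.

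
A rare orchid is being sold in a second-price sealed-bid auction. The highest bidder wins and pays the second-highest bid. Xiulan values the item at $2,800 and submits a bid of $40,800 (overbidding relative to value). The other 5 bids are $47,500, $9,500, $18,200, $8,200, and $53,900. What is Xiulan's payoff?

$0

Highest competing bid: $53,900.
Xiulan's bid $40,800 is not the highest, so Xiulan loses, pays nothing, and earns zero payoff.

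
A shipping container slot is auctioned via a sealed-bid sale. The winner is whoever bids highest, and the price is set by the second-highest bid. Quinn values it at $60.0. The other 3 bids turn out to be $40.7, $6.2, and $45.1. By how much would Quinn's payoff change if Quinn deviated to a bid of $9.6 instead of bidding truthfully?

Change in payoff: -$14.9.

The highest competing bid is $45.1.
Bidding truthfully at $60.0: Quinn has the top bid, wins, and pays the second-highest bid $45.1. Payoff = $60.0 − $45.1 = $14.9.
Bidding $9.6: the top bid is $45.1 (a rival), so Quinn loses. Payoff = $0.0.
Change = $0.0 − $14.9 = -$14.9.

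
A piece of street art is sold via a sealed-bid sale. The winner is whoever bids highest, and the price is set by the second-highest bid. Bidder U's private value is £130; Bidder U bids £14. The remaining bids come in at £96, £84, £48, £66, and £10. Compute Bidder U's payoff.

Highest competing bid: £96.
Bidder U's bid £14 is not the highest, so Bidder U loses, pays nothing, and earns zero payoff.

£0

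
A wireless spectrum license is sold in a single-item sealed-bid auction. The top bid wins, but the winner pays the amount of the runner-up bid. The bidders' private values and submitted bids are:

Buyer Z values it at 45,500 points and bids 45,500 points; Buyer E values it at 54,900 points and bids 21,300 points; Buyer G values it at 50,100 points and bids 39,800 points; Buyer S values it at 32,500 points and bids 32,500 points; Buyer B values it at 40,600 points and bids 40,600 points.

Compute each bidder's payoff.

Ordered from highest: Buyer Z 45,500 points; Buyer B 40,600 points; Buyer G 39,800 points; Buyer S 32,500 points; Buyer E 21,300 points.
Buyer Z has the top bid and wins; the price is the second-highest bid, 40,600 points.
Buyer Z's payoff = 45,500 points − 40,600 points = 4,900 points. All other bidders lose, so their payoff is 0.

Buyer Z 4,900 points, Buyer E 0 points, Buyer G 0 points, Buyer S 0 points, Buyer B 0 points.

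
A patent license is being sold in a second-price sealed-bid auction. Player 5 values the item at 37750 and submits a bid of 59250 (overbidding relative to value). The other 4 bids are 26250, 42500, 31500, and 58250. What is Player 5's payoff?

Highest competing bid: 58250.
Player 5's bid 59250 is the highest overall, so Player 5 wins and pays the second-highest bid, 58250.
Payoff = value − price = 37750 − 58250 = -20500.
Overbidding won the item at a price above value — truthful bidding would have avoided this loss.

Payoff = -20500.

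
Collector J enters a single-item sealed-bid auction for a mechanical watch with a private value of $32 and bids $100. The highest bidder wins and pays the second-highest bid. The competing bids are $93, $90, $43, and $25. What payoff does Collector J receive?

Highest competing bid: $93.
Collector J's bid $100 is the highest overall, so Collector J wins and pays the second-highest bid, $93.
Payoff = value − price = $32 − $93 = -$61.

-$61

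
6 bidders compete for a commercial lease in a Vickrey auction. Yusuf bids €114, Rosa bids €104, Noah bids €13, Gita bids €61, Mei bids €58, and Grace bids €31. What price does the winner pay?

The winner pays €104.

Bids in descending order: Yusuf €114, then Rosa €104, then Gita €61, then Mei €58, then Grace €31, then Noah €13.
Yusuf has the highest bid, so Yusuf wins.
The second-highest bid is €104, so that is what Yusuf pays.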